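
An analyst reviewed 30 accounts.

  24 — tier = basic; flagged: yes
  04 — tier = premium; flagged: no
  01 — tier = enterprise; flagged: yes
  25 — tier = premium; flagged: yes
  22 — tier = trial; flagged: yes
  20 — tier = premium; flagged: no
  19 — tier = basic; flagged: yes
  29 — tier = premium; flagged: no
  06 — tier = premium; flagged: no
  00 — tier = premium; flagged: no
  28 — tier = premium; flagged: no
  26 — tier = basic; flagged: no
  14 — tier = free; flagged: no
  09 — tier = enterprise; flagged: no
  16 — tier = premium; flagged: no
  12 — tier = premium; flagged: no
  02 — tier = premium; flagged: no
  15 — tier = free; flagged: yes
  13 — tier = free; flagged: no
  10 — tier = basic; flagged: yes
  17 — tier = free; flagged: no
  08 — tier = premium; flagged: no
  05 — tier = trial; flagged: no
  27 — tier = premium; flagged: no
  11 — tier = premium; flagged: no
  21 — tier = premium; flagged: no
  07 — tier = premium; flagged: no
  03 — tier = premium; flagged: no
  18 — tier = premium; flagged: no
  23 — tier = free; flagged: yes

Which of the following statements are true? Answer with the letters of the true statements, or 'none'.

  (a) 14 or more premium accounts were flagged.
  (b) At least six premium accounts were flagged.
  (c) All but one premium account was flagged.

|A| = 17, |A ∩ B| = 1, |A ∖ B| = 16.
(a) |A ∩ B| ≥ 14: fails.
(b) |A ∩ B| ≥ 6: fails.
(c) |A ∖ B| = 1: fails.

none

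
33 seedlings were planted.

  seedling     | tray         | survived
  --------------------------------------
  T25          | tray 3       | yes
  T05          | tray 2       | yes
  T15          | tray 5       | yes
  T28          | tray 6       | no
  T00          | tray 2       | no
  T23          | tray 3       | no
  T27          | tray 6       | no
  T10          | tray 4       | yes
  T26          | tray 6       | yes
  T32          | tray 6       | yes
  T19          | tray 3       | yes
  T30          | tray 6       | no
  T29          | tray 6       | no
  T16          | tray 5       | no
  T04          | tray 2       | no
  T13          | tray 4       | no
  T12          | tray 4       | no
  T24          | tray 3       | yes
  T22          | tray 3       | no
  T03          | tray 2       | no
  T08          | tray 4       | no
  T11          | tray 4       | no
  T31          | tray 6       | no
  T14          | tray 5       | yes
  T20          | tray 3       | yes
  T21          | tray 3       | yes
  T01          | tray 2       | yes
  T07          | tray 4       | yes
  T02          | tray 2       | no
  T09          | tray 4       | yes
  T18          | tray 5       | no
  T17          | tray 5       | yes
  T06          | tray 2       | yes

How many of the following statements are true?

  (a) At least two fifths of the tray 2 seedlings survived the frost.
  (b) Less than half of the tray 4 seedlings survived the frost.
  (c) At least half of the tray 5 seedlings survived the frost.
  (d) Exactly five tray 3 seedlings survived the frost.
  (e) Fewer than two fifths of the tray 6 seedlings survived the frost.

5

(a) tray 2: |A| = 7, |A ∩ B| = 3; needs |A ∩ B| / |A| ≥ 2/5 — true.
(b) tray 4: |A| = 7, |A ∩ B| = 3; needs |A ∩ B| < |A ∖ B| — true.
(c) tray 5: |A| = 5, |A ∩ B| = 3; needs |A ∩ B| ≥ |A ∖ B| — true.
(d) tray 3: |A| = 7, |A ∩ B| = 5; needs |A ∩ B| = 5 — true.
(e) tray 6: |A| = 7, |A ∩ B| = 2; needs |A ∩ B| / |A| < 2/5 — true.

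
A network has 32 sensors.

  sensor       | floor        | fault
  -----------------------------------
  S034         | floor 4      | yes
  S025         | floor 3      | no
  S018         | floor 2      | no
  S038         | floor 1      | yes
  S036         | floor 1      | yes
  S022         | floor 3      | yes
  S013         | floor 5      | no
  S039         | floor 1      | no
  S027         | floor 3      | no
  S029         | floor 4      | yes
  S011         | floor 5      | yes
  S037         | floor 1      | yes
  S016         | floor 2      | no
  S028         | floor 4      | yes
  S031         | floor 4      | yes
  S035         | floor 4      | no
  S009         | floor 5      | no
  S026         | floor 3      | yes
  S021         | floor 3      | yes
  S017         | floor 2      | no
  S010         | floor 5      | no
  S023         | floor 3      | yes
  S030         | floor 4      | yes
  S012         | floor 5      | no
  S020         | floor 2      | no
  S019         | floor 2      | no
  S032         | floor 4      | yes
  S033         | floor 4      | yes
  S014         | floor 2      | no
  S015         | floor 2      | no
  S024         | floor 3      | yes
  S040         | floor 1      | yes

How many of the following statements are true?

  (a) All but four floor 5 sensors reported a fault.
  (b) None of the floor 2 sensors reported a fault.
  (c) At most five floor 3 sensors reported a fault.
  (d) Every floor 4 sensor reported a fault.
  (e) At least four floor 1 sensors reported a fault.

(a) floor 5: |A| = 5, |A ∩ B| = 1; needs |A ∖ B| = 4 — true.
(b) floor 2: |A| = 7, |A ∩ B| = 0; needs A ∩ B = ∅ (|A ∩ B| = 0) — true.
(c) floor 3: |A| = 7, |A ∩ B| = 5; needs |A ∩ B| ≤ 5 — true.
(d) floor 4: |A| = 8, |A ∩ B| = 7; needs A ⊆ B, i.e. every element of A is in B (|A ∖ B| = 0) — false.
(e) floor 1: |A| = 5, |A ∩ B| = 4; needs |A ∩ B| ≥ 4 — true.

4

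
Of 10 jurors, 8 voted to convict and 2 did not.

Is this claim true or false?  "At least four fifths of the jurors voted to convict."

The determiner here denotes the relation: |A ∩ B| / |A| ≥ 4/5.
|A| = 10, |A ∩ B| = 8, |A ∖ B| = 2.
|A ∩ B|/|A| = 8/10, so the statement is true.

True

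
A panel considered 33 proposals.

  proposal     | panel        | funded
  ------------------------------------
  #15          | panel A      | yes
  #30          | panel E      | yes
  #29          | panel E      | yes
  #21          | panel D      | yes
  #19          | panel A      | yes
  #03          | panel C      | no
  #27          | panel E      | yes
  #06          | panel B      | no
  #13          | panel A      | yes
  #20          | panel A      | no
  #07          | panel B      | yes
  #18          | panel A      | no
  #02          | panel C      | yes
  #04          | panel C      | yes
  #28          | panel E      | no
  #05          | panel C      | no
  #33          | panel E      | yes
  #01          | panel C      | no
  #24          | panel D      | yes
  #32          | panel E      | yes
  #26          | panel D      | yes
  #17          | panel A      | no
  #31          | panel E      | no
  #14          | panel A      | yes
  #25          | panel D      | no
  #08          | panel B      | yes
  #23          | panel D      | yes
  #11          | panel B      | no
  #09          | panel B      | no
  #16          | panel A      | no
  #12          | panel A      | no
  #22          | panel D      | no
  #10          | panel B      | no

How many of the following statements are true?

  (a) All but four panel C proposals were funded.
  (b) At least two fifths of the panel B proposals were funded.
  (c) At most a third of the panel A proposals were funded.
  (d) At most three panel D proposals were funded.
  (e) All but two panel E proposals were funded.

(a) panel C: |A| = 5, |A ∩ B| = 2; needs |A ∖ B| = 4 — false.
(b) panel B: |A| = 6, |A ∩ B| = 2; needs |A ∩ B| / |A| ≥ 2/5 — false.
(c) panel A: |A| = 9, |A ∩ B| = 4; needs |A ∩ B| / |A| ≤ 1/3 — false.
(d) panel D: |A| = 6, |A ∩ B| = 4; needs |A ∩ B| ≤ 3 — false.
(e) panel E: |A| = 7, |A ∩ B| = 5; needs |A ∖ B| = 2 — true.

1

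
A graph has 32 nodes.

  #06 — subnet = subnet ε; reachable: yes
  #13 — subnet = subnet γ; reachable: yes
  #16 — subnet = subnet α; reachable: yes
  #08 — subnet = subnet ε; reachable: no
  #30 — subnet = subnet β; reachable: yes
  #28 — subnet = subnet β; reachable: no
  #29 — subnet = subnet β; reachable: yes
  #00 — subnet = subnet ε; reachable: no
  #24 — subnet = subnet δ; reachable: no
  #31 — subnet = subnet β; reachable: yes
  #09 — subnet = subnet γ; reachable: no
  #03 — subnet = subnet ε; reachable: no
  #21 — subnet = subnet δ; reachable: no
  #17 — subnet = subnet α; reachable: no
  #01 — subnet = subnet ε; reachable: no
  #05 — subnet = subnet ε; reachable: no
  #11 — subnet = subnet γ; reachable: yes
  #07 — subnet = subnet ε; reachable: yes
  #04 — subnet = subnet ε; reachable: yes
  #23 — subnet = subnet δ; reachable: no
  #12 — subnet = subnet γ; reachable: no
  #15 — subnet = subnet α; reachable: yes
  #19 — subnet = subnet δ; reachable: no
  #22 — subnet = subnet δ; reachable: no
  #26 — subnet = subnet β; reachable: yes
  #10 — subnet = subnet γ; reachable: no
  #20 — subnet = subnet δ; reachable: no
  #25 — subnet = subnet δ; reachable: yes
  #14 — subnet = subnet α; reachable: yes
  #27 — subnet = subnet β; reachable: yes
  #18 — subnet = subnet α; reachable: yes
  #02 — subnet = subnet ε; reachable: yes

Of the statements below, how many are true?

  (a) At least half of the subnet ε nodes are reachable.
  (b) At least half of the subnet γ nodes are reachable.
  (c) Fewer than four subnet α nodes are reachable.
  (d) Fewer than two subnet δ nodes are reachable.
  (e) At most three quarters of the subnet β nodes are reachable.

(a) subnet ε: |A| = 9, |A ∩ B| = 4; needs |A ∩ B| ≥ |A ∖ B| — false.
(b) subnet γ: |A| = 5, |A ∩ B| = 2; needs |A ∩ B| ≥ |A ∖ B| — false.
(c) subnet α: |A| = 5, |A ∩ B| = 4; needs |A ∩ B| < 4 — false.
(d) subnet δ: |A| = 7, |A ∩ B| = 1; needs |A ∩ B| < 2 — true.
(e) subnet β: |A| = 6, |A ∩ B| = 5; needs |A ∩ B| / |A| ≤ 3/4 — false.

1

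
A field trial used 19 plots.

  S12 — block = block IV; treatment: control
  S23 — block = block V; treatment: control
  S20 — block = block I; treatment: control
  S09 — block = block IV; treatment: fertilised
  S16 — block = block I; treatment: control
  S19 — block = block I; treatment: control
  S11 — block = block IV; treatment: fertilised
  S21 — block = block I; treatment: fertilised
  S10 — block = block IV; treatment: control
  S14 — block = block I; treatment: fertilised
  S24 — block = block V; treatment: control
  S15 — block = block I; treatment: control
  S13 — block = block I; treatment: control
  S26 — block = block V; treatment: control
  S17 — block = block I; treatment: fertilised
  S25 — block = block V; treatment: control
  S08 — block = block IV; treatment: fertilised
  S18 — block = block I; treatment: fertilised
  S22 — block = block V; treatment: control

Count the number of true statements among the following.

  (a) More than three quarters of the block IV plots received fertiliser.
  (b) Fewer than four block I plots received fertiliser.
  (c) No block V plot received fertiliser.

(a) block IV: |A| = 5, |A ∩ B| = 3; needs |A ∩ B| / |A| > 3/4 — false.
(b) block I: |A| = 9, |A ∩ B| = 4; needs |A ∩ B| < 4 — false.
(c) block V: |A| = 5, |A ∩ B| = 0; needs A ∩ B = ∅ (|A ∩ B| = 0) — true.

1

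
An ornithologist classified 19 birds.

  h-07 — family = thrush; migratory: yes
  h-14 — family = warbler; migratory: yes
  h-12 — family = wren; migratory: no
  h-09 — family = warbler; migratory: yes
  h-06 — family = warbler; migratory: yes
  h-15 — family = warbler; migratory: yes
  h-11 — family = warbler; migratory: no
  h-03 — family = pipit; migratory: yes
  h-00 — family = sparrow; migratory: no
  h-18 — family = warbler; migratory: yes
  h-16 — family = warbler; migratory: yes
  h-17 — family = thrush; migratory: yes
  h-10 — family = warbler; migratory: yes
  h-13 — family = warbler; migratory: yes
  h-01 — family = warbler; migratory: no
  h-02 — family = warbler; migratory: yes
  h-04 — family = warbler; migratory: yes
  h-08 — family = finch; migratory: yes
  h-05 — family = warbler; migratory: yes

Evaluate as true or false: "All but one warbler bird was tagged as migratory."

False

Truth condition: |A ∖ B| = 1.
A (the restrictor) = {h-14, h-09, h-06, h-15, h-11, h-18, h-16, h-10, h-13, h-01, h-02, h-04, h-05}, |A| = 13.
A ∖ B = {h-11, h-01}, so |A ∖ B| = 2.
|A ∖ B| = 2, so the statement is false.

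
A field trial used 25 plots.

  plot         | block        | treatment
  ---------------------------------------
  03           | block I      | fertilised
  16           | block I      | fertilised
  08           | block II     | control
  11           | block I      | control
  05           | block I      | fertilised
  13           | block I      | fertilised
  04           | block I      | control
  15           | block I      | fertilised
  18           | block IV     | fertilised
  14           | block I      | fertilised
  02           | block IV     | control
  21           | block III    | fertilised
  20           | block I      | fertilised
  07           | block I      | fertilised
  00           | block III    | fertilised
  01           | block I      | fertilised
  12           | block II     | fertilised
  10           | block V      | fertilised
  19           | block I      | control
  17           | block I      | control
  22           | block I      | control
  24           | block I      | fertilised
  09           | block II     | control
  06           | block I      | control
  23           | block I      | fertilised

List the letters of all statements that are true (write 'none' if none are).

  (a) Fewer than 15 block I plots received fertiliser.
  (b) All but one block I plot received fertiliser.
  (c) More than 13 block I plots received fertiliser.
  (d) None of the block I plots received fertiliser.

(a)

|A| = 17, |A ∩ B| = 11, |A ∖ B| = 6.
(a) |A ∩ B| < 15: holds.
(b) |A ∖ B| = 1: fails.
(c) |A ∩ B| > 13: fails.
(d) A ∩ B = ∅ (|A ∩ B| = 0): fails.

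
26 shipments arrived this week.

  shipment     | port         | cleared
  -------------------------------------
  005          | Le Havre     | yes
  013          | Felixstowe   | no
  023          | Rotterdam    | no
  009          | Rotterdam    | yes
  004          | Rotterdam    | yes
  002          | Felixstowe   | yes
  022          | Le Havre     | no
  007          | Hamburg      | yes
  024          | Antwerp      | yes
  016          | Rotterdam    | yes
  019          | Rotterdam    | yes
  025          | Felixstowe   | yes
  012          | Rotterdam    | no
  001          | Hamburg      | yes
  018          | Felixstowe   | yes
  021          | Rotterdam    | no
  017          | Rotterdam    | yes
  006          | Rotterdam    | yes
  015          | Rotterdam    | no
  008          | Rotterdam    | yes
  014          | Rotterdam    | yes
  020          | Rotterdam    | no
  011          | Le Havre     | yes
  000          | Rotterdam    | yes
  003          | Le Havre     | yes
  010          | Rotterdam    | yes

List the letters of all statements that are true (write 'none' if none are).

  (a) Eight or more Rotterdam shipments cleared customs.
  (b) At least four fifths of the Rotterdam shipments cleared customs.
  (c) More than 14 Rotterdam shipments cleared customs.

|A| = 15, |A ∩ B| = 10, |A ∖ B| = 5.
(a) |A ∩ B| ≥ 8: holds.
(b) |A ∩ B| / |A| ≥ 4/5: fails.
(c) |A ∩ B| > 14: fails.

(a)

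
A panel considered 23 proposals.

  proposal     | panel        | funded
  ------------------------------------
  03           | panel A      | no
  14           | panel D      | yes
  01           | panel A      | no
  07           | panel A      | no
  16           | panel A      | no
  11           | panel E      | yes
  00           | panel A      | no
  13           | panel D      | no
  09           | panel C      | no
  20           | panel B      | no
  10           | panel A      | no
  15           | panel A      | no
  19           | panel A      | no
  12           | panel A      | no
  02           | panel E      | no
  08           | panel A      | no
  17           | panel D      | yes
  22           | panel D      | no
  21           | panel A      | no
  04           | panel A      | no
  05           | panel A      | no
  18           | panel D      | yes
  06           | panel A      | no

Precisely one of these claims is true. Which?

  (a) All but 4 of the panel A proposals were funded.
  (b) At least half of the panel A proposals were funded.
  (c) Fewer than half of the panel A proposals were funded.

(c)

|A| = 14, |A ∩ B| = 0, |A ∖ B| = 14.
(a) requires |A ∖ B| = 4: false.
(b) requires |A ∩ B| ≥ |A ∖ B|: false.
(c) requires |A ∩ B| < |A ∖ B|: true.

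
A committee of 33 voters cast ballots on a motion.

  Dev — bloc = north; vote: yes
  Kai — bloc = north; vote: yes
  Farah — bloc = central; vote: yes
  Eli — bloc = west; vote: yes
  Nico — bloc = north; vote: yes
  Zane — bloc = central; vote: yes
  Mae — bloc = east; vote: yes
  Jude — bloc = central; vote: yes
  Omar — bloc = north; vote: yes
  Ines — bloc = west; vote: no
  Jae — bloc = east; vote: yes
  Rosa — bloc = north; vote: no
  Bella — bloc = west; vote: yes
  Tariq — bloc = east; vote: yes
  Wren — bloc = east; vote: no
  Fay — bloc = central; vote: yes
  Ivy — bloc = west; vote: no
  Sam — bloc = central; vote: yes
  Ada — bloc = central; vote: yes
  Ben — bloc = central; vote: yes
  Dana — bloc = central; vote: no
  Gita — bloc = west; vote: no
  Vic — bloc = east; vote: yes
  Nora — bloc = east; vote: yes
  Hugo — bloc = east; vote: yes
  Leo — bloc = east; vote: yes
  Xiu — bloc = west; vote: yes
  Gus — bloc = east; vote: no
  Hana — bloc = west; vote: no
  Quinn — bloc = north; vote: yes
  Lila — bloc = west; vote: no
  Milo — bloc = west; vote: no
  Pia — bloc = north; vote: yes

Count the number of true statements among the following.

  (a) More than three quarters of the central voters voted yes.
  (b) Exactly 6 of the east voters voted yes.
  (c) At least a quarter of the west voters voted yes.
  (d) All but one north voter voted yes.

3

(a) central: |A| = 8, |A ∩ B| = 7; needs |A ∩ B| / |A| > 3/4 — true.
(b) east: |A| = 9, |A ∩ B| = 7; needs |A ∩ B| = 6 — false.
(c) west: |A| = 9, |A ∩ B| = 3; needs |A ∩ B| / |A| ≥ 1/4 — true.
(d) north: |A| = 7, |A ∩ B| = 6; needs |A ∖ B| = 1 — true.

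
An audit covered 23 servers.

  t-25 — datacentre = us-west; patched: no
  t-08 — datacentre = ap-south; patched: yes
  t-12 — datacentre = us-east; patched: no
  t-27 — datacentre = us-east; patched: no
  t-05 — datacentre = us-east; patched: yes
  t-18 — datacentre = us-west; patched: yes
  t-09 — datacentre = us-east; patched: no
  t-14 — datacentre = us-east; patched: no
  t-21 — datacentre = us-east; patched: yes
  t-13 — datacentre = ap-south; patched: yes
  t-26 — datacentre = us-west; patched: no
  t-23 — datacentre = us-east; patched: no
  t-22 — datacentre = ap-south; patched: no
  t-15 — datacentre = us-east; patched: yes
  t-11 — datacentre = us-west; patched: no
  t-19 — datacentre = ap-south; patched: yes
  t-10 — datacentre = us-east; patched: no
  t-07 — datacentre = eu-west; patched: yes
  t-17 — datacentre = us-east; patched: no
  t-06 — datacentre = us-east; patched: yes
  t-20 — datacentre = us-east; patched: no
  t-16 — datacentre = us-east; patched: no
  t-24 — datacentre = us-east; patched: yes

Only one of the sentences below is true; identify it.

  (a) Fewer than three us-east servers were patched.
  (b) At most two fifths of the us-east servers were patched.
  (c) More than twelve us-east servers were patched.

|A| = 14, |A ∩ B| = 5, |A ∖ B| = 9.
(a) requires |A ∩ B| < 3: false.
(b) requires |A ∩ B| / |A| ≤ 2/5: true.
(c) requires |A ∩ B| > 12: false.

(b)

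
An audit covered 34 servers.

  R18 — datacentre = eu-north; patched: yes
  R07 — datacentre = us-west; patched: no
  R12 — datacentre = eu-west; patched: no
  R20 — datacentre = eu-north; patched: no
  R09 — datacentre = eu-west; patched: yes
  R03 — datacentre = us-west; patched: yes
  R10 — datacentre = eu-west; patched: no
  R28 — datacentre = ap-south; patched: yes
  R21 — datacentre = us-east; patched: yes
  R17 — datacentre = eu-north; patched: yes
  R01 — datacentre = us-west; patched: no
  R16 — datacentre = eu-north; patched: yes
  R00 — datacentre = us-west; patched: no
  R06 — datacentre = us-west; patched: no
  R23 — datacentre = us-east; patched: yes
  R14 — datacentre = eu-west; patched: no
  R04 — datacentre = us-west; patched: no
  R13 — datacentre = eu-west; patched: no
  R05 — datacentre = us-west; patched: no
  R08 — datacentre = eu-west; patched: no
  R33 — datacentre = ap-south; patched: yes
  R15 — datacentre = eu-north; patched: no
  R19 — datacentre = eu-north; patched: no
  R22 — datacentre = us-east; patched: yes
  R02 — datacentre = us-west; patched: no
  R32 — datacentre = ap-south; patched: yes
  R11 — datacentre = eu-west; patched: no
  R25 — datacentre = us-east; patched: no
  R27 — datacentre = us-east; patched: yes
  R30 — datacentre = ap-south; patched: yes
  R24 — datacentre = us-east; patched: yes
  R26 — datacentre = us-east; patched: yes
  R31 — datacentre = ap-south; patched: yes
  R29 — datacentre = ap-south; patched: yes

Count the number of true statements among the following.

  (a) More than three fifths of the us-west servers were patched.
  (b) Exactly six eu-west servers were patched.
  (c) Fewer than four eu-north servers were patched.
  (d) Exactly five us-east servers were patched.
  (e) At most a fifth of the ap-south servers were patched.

1

(a) us-west: |A| = 8, |A ∩ B| = 1; needs |A ∩ B| / |A| > 3/5 — false.
(b) eu-west: |A| = 7, |A ∩ B| = 1; needs |A ∩ B| = 6 — false.
(c) eu-north: |A| = 6, |A ∩ B| = 3; needs |A ∩ B| < 4 — true.
(d) us-east: |A| = 7, |A ∩ B| = 6; needs |A ∩ B| = 5 — false.
(e) ap-south: |A| = 6, |A ∩ B| = 6; needs |A ∩ B| / |A| ≤ 1/5 — false.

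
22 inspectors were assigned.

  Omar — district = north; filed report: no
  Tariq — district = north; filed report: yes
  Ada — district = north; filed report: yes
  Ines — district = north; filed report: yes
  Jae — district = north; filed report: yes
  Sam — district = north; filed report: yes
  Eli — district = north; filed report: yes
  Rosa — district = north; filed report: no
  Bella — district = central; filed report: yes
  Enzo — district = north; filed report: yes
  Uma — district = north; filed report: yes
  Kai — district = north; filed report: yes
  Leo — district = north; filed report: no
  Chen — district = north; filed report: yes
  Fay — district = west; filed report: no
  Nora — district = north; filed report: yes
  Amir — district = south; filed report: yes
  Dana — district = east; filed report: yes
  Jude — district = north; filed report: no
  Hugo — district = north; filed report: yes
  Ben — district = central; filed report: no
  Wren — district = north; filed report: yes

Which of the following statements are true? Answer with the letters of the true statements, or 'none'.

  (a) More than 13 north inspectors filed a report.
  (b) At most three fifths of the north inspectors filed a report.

none

|A| = 17, |A ∩ B| = 13, |A ∖ B| = 4.
(a) |A ∩ B| > 13: fails.
(b) |A ∩ B| / |A| ≤ 3/5: fails.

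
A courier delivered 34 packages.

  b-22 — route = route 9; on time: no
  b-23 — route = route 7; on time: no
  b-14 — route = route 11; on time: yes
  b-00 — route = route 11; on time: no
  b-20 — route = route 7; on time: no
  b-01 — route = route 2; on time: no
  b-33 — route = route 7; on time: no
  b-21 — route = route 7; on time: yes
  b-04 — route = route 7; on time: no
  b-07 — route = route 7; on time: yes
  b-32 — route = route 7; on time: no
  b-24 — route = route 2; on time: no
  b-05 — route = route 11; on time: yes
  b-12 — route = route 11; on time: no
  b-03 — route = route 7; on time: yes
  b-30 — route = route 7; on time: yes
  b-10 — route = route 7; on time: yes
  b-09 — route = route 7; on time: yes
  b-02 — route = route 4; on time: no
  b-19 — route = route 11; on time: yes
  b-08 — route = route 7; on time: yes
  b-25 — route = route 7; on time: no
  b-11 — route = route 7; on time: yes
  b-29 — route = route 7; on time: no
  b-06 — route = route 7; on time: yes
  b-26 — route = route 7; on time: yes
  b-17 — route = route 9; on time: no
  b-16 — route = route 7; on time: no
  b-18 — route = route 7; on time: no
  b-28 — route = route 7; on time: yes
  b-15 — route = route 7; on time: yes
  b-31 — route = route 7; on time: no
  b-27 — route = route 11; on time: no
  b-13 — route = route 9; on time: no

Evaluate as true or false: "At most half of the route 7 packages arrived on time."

False

Truth condition: |A ∩ B| ≤ |A ∖ B|.
|A| = 22, |A ∩ B| = 12, |A ∖ B| = 10.
12 > 10, so the statement is false.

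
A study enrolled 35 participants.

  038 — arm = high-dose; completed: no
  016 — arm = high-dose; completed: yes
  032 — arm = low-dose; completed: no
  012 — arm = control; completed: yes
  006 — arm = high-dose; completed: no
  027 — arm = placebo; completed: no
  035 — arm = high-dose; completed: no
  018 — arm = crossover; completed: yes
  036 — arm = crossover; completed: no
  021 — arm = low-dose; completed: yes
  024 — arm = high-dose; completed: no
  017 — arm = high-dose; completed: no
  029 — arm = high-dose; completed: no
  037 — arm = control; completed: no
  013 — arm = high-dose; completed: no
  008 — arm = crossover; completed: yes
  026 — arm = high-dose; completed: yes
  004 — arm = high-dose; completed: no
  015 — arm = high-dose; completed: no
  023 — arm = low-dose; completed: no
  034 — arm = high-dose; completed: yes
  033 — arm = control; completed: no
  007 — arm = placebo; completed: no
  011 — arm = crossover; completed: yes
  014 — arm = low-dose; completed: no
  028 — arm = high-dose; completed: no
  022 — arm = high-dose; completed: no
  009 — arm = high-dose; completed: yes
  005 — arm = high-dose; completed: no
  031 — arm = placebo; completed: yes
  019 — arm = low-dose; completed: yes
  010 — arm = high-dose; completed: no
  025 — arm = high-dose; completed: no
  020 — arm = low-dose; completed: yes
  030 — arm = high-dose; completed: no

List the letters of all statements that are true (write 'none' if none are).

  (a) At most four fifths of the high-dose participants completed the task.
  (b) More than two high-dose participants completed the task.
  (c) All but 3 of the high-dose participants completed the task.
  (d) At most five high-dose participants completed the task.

(a), (b), (d)

|A| = 19, |A ∩ B| = 4, |A ∖ B| = 15.
(a) |A ∩ B| / |A| ≤ 4/5: holds.
(b) |A ∩ B| > 2: holds.
(c) |A ∖ B| = 3: fails.
(d) |A ∩ B| ≤ 5: holds.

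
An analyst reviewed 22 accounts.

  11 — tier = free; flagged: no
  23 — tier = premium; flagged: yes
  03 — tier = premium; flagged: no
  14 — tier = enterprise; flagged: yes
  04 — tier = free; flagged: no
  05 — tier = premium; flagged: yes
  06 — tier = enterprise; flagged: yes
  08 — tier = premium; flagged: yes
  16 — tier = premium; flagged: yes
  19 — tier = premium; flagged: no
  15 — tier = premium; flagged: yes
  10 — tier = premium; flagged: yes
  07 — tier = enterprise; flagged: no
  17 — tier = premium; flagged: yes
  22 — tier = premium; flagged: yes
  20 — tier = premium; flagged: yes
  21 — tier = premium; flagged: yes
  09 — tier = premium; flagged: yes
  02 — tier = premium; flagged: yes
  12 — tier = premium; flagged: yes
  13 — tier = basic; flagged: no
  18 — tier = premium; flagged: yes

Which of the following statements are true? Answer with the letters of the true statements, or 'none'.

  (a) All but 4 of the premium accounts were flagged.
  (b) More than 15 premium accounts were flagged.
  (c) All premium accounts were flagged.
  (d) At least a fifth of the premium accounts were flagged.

(d)

|A| = 16, |A ∩ B| = 14, |A ∖ B| = 2.
(a) |A ∖ B| = 4: fails.
(b) |A ∩ B| > 15: fails.
(c) A ⊆ B, i.e. every element of A is in B (|A ∖ B| = 0): fails.
(d) |A ∩ B| / |A| ≥ 1/5: holds.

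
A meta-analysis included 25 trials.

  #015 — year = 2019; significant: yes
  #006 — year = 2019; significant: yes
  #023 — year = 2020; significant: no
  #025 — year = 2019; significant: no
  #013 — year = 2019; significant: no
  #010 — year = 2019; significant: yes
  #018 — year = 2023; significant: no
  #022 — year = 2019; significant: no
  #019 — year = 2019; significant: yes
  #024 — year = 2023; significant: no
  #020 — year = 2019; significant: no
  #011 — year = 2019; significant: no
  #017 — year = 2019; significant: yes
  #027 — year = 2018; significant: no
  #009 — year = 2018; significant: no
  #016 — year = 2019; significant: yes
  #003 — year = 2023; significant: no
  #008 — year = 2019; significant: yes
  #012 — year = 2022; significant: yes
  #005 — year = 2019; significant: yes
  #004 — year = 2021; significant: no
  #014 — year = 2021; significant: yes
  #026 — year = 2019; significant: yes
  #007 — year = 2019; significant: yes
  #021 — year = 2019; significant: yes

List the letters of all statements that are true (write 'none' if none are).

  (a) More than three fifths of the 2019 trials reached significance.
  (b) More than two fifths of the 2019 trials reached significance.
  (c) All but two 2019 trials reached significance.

|A| = 16, |A ∩ B| = 11, |A ∖ B| = 5.
(a) |A ∩ B| / |A| > 3/5: holds.
(b) |A ∩ B| / |A| > 2/5: holds.
(c) |A ∖ B| = 2: fails.

(a), (b)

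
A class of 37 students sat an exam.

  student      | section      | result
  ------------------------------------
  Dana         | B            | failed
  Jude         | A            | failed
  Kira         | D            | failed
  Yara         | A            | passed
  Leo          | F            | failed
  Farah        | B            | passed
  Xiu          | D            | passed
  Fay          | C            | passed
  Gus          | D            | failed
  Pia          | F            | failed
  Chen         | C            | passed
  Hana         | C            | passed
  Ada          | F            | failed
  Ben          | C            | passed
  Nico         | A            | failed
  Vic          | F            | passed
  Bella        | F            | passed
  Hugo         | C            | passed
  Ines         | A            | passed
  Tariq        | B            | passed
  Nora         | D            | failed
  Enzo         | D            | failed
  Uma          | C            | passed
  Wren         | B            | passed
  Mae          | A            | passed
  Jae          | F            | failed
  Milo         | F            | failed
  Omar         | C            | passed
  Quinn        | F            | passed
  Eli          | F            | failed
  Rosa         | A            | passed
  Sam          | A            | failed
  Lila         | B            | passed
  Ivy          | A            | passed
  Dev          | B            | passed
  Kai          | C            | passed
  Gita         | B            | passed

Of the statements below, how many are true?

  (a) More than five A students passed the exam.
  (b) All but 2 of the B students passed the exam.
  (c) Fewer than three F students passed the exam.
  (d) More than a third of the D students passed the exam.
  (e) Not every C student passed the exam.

(a) A: |A| = 8, |A ∩ B| = 5; needs |A ∩ B| > 5 — false.
(b) B: |A| = 7, |A ∩ B| = 6; needs |A ∖ B| = 2 — false.
(c) F: |A| = 9, |A ∩ B| = 3; needs |A ∩ B| < 3 — false.
(d) D: |A| = 5, |A ∩ B| = 1; needs |A ∩ B| / |A| > 1/3 — false.
(e) C: |A| = 8, |A ∩ B| = 8; needs A ⊄ B (|A ∖ B| ≥ 1) — false.

0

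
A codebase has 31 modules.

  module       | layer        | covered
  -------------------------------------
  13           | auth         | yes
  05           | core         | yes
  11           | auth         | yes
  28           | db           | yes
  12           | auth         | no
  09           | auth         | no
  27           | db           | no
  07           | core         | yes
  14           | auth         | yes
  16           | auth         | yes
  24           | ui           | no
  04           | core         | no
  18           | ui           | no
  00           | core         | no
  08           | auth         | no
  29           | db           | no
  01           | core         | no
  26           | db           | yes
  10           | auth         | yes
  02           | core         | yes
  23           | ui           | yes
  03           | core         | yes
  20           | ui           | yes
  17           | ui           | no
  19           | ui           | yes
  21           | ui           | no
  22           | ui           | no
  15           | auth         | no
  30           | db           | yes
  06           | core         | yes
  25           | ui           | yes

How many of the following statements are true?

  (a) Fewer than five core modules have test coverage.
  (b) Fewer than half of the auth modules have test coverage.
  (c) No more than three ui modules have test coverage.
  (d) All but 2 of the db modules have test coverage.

1

(a) core: |A| = 8, |A ∩ B| = 5; needs |A ∩ B| < 5 — false.
(b) auth: |A| = 9, |A ∩ B| = 5; needs |A ∩ B| < |A ∖ B| — false.
(c) ui: |A| = 9, |A ∩ B| = 4; needs |A ∩ B| ≤ 3 — false.
(d) db: |A| = 5, |A ∩ B| = 3; needs |A ∖ B| = 2 — true.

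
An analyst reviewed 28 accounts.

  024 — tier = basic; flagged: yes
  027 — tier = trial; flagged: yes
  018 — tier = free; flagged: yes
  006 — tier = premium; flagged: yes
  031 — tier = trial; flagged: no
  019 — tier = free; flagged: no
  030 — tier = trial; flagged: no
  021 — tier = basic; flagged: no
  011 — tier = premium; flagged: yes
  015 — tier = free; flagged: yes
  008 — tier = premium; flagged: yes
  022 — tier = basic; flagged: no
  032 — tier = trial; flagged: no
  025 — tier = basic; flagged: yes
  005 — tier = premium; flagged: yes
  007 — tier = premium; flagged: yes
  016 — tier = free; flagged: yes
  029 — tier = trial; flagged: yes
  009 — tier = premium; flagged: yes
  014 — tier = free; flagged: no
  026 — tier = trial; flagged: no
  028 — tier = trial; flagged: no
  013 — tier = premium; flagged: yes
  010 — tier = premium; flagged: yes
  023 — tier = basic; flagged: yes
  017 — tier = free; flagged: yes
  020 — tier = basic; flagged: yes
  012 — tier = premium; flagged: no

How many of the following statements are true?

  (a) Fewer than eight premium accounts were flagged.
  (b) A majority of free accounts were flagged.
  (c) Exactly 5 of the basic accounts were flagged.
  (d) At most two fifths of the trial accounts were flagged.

(a) premium: |A| = 9, |A ∩ B| = 8; needs |A ∩ B| < 8 — false.
(b) free: |A| = 6, |A ∩ B| = 4; needs |A ∩ B| > |A ∖ B| — true.
(c) basic: |A| = 6, |A ∩ B| = 4; needs |A ∩ B| = 5 — false.
(d) trial: |A| = 7, |A ∩ B| = 2; needs |A ∩ B| / |A| ≤ 2/5 — true.

2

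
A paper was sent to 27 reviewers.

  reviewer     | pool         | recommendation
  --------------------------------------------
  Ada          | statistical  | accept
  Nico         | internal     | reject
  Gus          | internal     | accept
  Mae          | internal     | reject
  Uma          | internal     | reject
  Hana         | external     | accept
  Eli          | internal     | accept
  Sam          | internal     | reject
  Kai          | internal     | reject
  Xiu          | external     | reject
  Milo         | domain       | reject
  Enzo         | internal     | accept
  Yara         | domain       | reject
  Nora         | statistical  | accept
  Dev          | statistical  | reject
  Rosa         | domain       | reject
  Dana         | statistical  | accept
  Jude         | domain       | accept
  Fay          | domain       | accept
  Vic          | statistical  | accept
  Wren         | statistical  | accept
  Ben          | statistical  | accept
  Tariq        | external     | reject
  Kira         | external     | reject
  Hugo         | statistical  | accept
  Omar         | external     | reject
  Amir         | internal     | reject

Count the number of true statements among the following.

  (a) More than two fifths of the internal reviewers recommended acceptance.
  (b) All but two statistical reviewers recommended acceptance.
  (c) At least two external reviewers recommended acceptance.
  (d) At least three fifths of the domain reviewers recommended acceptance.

(a) internal: |A| = 9, |A ∩ B| = 3; needs |A ∩ B| / |A| > 2/5 — false.
(b) statistical: |A| = 8, |A ∩ B| = 7; needs |A ∖ B| = 2 — false.
(c) external: |A| = 5, |A ∩ B| = 1; needs |A ∩ B| ≥ 2 — false.
(d) domain: |A| = 5, |A ∩ B| = 2; needs |A ∩ B| / |A| ≥ 3/5 — false.

0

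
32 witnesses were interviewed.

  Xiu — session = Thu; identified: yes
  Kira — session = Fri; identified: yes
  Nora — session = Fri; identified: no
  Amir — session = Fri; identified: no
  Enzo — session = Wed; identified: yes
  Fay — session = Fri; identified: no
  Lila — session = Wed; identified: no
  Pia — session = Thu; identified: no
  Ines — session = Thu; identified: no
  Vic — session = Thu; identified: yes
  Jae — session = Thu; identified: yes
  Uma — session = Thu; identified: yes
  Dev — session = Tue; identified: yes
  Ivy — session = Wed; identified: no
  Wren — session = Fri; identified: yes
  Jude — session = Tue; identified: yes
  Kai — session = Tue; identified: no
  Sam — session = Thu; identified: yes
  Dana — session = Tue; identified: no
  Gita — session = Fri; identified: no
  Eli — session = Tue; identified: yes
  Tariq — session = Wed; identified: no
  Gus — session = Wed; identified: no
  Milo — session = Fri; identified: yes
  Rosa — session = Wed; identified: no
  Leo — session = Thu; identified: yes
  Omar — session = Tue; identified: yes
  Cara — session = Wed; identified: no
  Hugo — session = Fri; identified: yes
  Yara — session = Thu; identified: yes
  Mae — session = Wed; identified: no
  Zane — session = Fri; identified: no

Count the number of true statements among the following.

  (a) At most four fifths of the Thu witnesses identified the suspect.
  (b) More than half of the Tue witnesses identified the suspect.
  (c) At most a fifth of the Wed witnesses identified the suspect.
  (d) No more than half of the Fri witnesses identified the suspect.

4

(a) Thu: |A| = 9, |A ∩ B| = 7; needs |A ∩ B| / |A| ≤ 4/5 — true.
(b) Tue: |A| = 6, |A ∩ B| = 4; needs |A ∩ B| > |A ∖ B| — true.
(c) Wed: |A| = 8, |A ∩ B| = 1; needs |A ∩ B| / |A| ≤ 1/5 — true.
(d) Fri: |A| = 9, |A ∩ B| = 4; needs |A ∩ B| ≤ |A ∖ B| — true.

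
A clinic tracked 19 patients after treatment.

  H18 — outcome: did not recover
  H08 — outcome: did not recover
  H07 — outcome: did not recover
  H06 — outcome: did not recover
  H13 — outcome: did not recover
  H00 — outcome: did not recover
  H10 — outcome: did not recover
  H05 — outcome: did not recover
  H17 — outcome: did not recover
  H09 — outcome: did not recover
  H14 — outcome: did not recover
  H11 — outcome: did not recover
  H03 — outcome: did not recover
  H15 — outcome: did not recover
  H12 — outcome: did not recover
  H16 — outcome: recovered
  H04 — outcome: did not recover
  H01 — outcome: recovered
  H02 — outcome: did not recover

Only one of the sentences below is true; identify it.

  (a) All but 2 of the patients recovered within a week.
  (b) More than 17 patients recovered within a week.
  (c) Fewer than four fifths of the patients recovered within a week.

(c)

|A| = 19, |A ∩ B| = 2, |A ∖ B| = 17.
(a) requires |A ∖ B| = 2: false.
(b) requires |A ∩ B| > 17: false.
(c) requires |A ∩ B| / |A| < 4/5: true.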